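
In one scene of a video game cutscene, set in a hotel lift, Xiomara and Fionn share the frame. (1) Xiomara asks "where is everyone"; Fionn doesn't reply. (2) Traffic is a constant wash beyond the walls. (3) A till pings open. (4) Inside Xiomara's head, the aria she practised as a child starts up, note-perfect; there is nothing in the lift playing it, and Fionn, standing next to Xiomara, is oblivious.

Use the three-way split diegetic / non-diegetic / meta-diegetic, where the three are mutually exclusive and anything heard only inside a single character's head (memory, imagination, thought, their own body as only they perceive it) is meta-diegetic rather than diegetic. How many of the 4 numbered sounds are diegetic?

(1) is diegetic: on-screen dialogue — Xiomara speaks and Fionn is there to hear.
Sound (2): ambient/room sound belonging to the story's physical space, so diegetic.
Sound (3): the sound comes from a till physically present in the location, so diegetic.
Sound (4): the music is a memory playing inside Xiomara's mind alone; no real-world source, Fionn can't hear it, so meta-diegetic.
Diegetic: (1), (2), (3) — that's 3.

3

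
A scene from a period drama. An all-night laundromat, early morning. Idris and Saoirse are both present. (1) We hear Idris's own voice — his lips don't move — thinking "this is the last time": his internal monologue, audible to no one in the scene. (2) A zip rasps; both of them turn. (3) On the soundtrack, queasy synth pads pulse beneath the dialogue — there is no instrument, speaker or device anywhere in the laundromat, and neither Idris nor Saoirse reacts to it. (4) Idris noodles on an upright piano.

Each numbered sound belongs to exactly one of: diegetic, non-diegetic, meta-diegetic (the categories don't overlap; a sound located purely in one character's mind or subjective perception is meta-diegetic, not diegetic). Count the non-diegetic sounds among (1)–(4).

(1) it's Idris's unspoken thought, heard only by the audience via his subjectivity → meta-diegetic.
Sound (2): an in-world source (a zip); characters could hear it, so diegetic.
(3) nothing in the laundromat produces it and the characters don't hear it — pure soundtrack → non-diegetic.
Sound (4): a character is playing an upright piano on screen, so diegetic.
So 1 of the 4 is non-diegetic: (3).

1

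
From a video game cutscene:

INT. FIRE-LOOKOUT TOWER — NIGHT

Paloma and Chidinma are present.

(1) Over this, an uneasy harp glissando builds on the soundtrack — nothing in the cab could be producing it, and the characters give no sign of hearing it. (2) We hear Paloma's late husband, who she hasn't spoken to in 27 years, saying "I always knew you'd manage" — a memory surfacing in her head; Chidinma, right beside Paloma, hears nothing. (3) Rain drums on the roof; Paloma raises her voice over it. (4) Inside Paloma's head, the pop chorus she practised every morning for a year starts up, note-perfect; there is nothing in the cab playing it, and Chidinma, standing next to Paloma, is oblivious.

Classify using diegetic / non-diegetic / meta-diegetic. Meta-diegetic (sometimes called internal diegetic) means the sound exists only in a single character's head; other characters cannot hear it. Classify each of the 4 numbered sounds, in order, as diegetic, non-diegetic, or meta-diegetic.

(1) it has no source in the story world and no character can hear it — it's underscore → non-diegetic.
Sound (2): it's Paloma's recollection rendered as sound; the other character can't hear it, so meta-diegetic.
(3) is diegetic: it's the actual ambient sound of the location.
(4) is meta-diegetic: it lives in Paloma's subjectivity, not in the cab.

non-diegetic, meta-diegetic, diegetic, meta-diegetic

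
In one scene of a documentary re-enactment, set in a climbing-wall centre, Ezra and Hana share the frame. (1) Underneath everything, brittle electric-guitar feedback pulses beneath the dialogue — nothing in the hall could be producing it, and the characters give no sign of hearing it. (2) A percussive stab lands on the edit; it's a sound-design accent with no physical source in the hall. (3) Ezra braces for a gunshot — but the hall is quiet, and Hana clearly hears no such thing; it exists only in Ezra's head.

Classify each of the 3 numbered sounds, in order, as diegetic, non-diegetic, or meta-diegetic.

(1) is non-diegetic: nothing in the hall produces it and the characters don't hear it — pure soundtrack.
(2) an editorial stinger — it belongs to the cut, not the story world → non-diegetic.
(3) subjective to Ezra: the hall is silent and Hana hears nothing → meta-diegetic.

non-diegetic, non-diegetic, meta-diegetic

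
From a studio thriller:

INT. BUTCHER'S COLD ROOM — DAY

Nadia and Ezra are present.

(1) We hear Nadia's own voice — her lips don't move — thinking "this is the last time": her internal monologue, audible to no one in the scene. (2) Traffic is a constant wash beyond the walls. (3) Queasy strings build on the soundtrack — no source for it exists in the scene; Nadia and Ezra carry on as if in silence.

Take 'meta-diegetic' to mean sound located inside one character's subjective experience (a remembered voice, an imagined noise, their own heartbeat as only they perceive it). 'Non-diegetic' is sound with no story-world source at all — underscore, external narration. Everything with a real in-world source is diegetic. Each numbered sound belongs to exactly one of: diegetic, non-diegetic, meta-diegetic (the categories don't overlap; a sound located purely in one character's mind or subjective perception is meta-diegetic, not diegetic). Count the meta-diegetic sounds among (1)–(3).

(1) is meta-diegetic: internal monologue — inside Nadia's mind, not spoken into the scene.
Sound (2): it's the actual ambient sound of the location, so diegetic.
(3) is non-diegetic: nothing in the cold room produces it and the characters don't hear it — pure soundtrack.
Meta-diegetic: (1) — that's 1.

1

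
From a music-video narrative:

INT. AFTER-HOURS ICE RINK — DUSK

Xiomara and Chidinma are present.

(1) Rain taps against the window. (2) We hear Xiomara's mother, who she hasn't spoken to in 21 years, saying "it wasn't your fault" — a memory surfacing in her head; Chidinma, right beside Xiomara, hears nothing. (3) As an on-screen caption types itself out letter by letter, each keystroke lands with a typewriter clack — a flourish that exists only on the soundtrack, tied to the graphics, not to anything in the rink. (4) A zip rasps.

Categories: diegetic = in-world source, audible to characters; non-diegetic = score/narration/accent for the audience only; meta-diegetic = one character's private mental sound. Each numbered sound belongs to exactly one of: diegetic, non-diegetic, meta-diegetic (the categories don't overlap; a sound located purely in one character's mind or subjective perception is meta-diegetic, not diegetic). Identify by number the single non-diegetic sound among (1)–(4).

(1) is diegetic: ambient/room sound belonging to the story's physical space.
(2) is meta-diegetic: the voice is a memory playing only inside Xiomara's mind; Chidinma can't hear it.
(3) sound married to a title/caption — outside the diegesis by definition → non-diegetic.
Sound (4): a zip is a real object/event in the scene's world, so diegetic.
Only (3) is non-diegetic.

3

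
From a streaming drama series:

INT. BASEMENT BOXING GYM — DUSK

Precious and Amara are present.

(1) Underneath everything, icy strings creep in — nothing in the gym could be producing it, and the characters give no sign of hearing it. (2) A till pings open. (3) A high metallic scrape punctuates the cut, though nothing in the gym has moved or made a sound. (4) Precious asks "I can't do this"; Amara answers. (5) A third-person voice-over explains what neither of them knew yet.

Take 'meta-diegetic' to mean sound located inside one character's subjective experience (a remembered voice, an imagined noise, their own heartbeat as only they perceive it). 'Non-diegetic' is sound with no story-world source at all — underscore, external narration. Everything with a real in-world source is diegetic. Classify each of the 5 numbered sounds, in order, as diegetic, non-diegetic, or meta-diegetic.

(1) is non-diegetic: score with no on-screen or off-screen source; it exists for the audience alone.
(2) a till is a real object/event in the scene's world → diegetic.
(3) nothing in the scene produces it; it's an accent added for the audience → non-diegetic.
Sound (4): spoken by a character present in the story world, so diegetic.
(5) commentary laid over the scene from outside the fiction → non-diegetic.

non-diegetic, diegetic, non-diegetic, diegetic, non-diegetic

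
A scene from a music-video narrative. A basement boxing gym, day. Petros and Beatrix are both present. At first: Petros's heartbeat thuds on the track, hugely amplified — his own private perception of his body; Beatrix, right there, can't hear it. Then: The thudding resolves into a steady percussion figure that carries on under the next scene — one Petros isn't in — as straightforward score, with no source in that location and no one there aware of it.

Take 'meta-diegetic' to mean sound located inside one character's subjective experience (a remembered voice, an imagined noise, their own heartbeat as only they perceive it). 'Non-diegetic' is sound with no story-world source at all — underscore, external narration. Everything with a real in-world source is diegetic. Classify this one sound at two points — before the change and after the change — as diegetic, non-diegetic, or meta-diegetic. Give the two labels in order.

Before the change: it's Petros's subjective body sound, inaudible to Beatrix → meta-diegetic.
After the change: detached from Petros and playing as sourceless score over a scene he isn't in — for the audience only → non-diegetic.

meta-diegetic, non-diegetic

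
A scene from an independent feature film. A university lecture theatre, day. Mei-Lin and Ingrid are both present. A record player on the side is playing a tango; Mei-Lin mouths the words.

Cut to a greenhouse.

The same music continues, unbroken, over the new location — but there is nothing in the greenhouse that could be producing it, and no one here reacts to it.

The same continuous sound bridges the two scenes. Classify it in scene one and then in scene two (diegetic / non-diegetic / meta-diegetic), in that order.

Scene one: a record player is an on-screen source and Mei-Lin reacts to it → diegetic.
Scene two: there is no source in the greenhouse and no one hears it — it's now underscore → non-diegetic.

diegetic, non-diegetic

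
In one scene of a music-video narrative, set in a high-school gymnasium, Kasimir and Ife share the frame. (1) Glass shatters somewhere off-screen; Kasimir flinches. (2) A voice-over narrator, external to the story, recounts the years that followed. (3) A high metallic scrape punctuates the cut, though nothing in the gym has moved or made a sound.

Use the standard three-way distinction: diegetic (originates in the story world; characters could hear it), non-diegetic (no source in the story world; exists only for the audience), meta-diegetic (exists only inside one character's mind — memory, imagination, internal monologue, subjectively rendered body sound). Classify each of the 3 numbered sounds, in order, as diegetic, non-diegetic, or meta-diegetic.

Sound (1): an in-world source (glass); characters could hear it, so diegetic.
Sound (2): commentary laid over the scene from outside the fiction, so non-diegetic.
Sound (3): an editorial stinger — it belongs to the cut, not the story world, so non-diegetic.

diegetic, non-diegetic, non-diegetic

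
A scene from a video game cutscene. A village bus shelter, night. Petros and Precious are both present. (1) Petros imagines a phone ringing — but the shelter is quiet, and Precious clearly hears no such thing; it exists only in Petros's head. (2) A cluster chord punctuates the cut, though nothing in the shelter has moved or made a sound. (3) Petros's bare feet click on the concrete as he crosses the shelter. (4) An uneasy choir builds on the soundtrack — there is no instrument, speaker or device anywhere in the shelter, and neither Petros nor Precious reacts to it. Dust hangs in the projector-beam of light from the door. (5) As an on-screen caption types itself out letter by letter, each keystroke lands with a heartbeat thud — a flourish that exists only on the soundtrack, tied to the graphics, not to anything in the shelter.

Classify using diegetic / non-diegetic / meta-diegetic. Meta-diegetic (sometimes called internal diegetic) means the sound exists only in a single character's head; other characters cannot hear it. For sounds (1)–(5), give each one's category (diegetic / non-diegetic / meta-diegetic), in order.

meta-diegetic, non-diegetic, diegetic, non-diegetic, non-diegetic

(1) the sound is imagined by Petros; nothing in the story world is producing it and Precious can't hear it → meta-diegetic.
(2) nothing in the scene produces it; it's an accent added for the audience → non-diegetic.
Sound (3): it's the physical sound of Petros moving in the space, so diegetic.
Sound (4): score with no on-screen or off-screen source; it exists for the audience alone, so non-diegetic.
(5) it accompanies on-screen graphics, not anything inside the story world → non-diegetic.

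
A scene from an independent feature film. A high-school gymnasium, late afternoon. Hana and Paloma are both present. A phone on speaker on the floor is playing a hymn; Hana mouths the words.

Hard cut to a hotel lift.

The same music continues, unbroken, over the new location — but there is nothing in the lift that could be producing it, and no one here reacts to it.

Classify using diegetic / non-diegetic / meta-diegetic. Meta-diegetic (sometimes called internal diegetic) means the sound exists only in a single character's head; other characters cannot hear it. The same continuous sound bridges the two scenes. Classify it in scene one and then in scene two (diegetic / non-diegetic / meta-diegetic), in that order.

diegetic, non-diegetic

Scene one: a phone on speaker is an on-screen source and Hana reacts to it → diegetic.
Scene two: there is no source in the lift and no one hears it — it's now underscore → non-diegetic.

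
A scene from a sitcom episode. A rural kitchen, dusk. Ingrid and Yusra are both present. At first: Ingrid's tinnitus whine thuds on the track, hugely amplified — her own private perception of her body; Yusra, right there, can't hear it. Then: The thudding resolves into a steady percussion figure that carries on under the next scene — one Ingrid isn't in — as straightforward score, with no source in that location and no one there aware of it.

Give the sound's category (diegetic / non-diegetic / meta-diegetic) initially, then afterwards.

meta-diegetic, non-diegetic

Initially: it's Ingrid's subjective body sound, inaudible to Yusra → meta-diegetic.
Afterwards: detached from Ingrid and playing as sourceless score over a scene she isn't in — for the audience only → non-diegetic.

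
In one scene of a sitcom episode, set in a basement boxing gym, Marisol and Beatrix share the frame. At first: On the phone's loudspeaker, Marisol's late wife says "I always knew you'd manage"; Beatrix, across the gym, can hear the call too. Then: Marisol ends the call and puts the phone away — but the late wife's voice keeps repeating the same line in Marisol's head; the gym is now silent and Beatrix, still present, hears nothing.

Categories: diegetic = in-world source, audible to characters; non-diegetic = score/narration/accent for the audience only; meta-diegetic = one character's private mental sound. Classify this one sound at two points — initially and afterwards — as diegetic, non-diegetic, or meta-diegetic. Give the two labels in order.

Initially: the loudspeaker is an in-world source; both Marisol and Beatrix hear the call → diegetic.
Afterwards: with the phone off, the voice continues only as Marisol's private mental replay — Beatrix can't hear it → meta-diegetic.

diegetic, meta-diegetic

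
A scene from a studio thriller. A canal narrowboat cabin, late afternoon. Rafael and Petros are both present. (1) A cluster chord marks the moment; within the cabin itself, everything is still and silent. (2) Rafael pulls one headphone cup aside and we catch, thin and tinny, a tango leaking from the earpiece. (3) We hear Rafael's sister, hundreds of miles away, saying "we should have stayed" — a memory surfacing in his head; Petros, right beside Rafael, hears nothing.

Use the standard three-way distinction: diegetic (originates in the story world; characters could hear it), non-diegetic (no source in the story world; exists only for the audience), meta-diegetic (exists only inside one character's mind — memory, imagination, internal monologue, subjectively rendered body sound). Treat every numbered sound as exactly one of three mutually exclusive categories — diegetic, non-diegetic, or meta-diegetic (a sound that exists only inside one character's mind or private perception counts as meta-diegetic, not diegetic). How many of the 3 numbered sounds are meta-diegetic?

Sound (1): it's a sound-design accent with no in-world source; no one in the scene can hear it, so non-diegetic.
Sound (2): the headphones are an on-screen source, so diegetic.
(3) is meta-diegetic: the voice is a memory playing only inside Rafael's mind; Petros can't hear it.
Meta-diegetic: (3) — that's 1.

1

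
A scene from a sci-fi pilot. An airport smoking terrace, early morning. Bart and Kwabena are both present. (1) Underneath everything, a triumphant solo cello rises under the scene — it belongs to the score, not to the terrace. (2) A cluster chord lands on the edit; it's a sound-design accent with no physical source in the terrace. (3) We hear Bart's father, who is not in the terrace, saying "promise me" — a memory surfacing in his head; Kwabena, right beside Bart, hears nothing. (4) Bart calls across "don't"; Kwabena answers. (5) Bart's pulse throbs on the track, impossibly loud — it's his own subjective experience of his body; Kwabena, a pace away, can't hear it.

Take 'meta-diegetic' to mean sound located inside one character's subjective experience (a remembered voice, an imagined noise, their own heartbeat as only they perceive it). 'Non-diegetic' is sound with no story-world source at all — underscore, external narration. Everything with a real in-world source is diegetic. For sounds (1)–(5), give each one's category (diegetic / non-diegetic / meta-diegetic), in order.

non-diegetic, non-diegetic, meta-diegetic, diegetic, meta-diegetic

(1) it has no source in the story world and no character can hear it — it's underscore → non-diegetic.
Sound (2): it's a sound-design accent with no in-world source; no one in the scene can hear it, so non-diegetic.
(3) it's Bart's recollection rendered as sound; the other character can't hear it → meta-diegetic.
Sound (4): spoken by a character present in the story world, so diegetic.
(5) is meta-diegetic: point-of-audition from inside Bart's body; not a sound in the room.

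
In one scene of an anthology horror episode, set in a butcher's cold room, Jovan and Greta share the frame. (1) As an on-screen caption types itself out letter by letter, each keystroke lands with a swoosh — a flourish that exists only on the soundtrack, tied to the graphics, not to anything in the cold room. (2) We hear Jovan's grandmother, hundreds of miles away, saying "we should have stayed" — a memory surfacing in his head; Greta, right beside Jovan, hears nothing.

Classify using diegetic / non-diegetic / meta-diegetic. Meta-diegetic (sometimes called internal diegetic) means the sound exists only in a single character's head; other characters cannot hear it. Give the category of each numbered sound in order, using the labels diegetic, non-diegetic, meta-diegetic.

Sound (1): the caption isn't part of the story world, so neither is the sound tied to it, so non-diegetic.
(2) a remembered line, private to Jovan — not present in the room, not audible to Greta → meta-diegetic.

non-diegetic, meta-diegetic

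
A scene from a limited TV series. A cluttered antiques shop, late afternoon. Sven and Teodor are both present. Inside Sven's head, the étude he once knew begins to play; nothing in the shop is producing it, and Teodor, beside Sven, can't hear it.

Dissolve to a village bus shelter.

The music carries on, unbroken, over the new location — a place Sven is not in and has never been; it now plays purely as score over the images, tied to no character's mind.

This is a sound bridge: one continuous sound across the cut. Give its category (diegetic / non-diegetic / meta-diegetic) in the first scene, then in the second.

meta-diegetic, non-diegetic

Scene one: the music exists only inside Sven's mind; Teodor can't hear it → meta-diegetic.
Scene two: it's detached from Sven entirely and plays over unrelated images with no in-world source — conventional underscore → non-diegetic.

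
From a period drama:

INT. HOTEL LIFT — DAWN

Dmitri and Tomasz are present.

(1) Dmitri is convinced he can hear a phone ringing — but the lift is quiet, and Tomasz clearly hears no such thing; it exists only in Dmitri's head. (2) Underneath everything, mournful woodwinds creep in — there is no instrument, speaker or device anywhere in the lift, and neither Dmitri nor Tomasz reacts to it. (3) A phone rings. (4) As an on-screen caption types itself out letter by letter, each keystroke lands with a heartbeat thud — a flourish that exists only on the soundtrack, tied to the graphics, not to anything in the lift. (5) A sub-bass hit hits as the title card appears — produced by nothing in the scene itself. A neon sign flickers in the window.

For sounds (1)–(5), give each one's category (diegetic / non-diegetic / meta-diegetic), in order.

(1) Dmitri alone 'hears' it — an imagined sound, not present in the space → meta-diegetic.
(2) nothing in the lift produces it and the characters don't hear it — pure soundtrack → non-diegetic.
(3) the sound comes from a phone physically present in the location → diegetic.
(4) the caption isn't part of the story world, so neither is the sound tied to it → non-diegetic.
(5) nothing in the scene produces it; it's an accent added for the audience → non-diegetic.

meta-diegetic, non-diegetic, diegetic, non-diegetic, non-diegetic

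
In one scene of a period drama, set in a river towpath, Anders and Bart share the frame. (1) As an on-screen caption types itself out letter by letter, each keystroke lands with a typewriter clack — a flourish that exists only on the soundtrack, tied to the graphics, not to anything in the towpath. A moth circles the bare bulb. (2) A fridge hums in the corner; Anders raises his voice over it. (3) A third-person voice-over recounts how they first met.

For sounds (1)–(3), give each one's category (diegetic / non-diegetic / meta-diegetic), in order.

non-diegetic, diegetic, non-diegetic

(1) is non-diegetic: it accompanies on-screen graphics, not anything inside the story world.
(2) is diegetic: it's the actual ambient sound of the location.
(3) external voice-over — not a character, not heard by anyone in the scene → non-diegetic.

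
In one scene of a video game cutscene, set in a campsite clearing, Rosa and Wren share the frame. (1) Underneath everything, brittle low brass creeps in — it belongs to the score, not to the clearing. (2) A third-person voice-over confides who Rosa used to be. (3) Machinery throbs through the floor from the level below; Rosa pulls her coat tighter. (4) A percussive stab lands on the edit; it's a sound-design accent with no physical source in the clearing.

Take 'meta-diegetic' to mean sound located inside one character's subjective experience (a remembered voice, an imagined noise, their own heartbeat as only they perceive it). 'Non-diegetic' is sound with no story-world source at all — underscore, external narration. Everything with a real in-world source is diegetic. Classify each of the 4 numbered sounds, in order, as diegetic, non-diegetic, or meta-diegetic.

non-diegetic, non-diegetic, diegetic, non-diegetic

(1) it has no source in the story world and no character can hear it — it's underscore → non-diegetic.
(2) external voice-over — not a character, not heard by anyone in the scene → non-diegetic.
(3) is diegetic: ambient/room sound belonging to the story's physical space.
(4) is non-diegetic: it's a sound-design accent with no in-world source; no one in the scene can hear it.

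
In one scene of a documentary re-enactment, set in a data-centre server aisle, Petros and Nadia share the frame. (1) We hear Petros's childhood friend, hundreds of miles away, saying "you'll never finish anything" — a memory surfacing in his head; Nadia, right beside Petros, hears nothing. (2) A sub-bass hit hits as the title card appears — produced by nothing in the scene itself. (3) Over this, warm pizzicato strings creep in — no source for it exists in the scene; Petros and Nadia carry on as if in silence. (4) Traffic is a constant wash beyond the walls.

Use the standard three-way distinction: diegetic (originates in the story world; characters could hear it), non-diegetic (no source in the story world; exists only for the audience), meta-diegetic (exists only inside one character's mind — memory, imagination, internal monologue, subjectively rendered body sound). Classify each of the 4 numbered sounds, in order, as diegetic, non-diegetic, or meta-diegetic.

(1) a remembered line, private to Petros — not present in the room, not audible to Nadia → meta-diegetic.
(2) it's a sound-design accent with no in-world source; no one in the scene can hear it → non-diegetic.
(3) it has no source in the story world and no character can hear it — it's underscore → non-diegetic.
(4) is diegetic: traffic is part of the location's real environment.

meta-diegetic, non-diegetic, non-diegetic, diegetic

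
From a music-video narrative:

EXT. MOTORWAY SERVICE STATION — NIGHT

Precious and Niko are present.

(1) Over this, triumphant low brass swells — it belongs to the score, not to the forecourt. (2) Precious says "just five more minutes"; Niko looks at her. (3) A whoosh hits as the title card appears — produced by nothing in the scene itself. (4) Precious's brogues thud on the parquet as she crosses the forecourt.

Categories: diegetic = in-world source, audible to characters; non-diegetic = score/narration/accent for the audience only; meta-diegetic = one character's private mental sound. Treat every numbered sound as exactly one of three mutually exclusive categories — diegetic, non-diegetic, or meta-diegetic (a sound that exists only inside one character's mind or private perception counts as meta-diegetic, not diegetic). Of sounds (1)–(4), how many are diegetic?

(1) is non-diegetic: nothing in the forecourt produces it and the characters don't hear it — pure soundtrack.
Sound (2): spoken by a character present in the story world, so diegetic.
Sound (3): it's a sound-design accent with no in-world source; no one in the scene can hear it, so non-diegetic.
(4) is diegetic: a character's body making contact with the set — an in-world sound.
So 2 of the 4 are diegetic: (2), (4).

2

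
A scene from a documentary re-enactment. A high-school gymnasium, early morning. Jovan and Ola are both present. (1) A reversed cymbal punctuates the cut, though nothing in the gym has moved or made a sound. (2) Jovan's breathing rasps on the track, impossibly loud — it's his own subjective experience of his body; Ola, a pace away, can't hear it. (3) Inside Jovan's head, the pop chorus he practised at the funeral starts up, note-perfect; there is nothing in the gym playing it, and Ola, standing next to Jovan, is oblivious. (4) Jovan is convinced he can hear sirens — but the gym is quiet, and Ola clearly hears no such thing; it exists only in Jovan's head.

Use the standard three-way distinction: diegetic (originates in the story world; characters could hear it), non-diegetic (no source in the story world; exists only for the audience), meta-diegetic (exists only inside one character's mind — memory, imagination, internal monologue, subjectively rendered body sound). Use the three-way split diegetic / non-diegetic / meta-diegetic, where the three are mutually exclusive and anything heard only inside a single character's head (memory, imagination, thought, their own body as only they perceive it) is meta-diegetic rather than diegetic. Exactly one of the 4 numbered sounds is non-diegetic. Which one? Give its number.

1

(1) an editorial stinger — it belongs to the cut, not the story world → non-diegetic.
(2) is meta-diegetic: it's Jovan's internal bodily sensation rendered as sound; only Jovan 'hears' it.
(3) the music is a memory playing inside Jovan's mind alone; no real-world source, Ola can't hear it → meta-diegetic.
Sound (4): the sound is imagined by Jovan; nothing in the story world is producing it and Ola can't hear it, so meta-diegetic.
Only (1) is non-diegetic.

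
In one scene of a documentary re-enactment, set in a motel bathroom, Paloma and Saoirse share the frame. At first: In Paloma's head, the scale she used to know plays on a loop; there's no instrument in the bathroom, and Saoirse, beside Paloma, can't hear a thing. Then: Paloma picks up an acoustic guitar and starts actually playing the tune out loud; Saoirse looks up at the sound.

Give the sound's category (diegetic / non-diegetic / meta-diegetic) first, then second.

First: the tune exists only as Paloma's private memory; Saoirse can't hear it → meta-diegetic.
Second: Paloma is now producing it live on an acoustic guitar, in the room, and Saoirse hears it → diegetic.

meta-diegetic, diegetic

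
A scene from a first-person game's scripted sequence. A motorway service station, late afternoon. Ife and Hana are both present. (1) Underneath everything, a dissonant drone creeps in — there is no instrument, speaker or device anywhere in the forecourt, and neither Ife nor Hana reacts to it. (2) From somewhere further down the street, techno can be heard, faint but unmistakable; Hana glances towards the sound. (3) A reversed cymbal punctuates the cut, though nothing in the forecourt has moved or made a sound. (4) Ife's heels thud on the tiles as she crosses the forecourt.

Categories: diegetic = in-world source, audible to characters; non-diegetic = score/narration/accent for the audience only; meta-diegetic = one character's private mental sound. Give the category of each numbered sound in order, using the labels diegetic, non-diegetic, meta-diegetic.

(1) it has no source in the story world and no character can hear it — it's underscore → non-diegetic.
(2) off-screen diegetic: the source is out of frame but still in the story's space → diegetic.
Sound (3): it's a sound-design accent with no in-world source; no one in the scene can hear it, so non-diegetic.
Sound (4): a character's body making contact with the set — an in-world sound, so diegetic.

non-diegetic, diegetic, non-diegetic, diegetic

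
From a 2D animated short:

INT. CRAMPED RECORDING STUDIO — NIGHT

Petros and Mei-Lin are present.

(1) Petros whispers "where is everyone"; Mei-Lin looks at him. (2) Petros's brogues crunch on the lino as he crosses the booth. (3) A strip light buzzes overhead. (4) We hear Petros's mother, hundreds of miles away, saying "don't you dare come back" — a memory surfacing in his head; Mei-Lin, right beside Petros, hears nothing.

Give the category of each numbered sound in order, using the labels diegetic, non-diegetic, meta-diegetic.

diegetic, diegetic, diegetic, meta-diegetic

(1) is diegetic: on-screen dialogue — Petros speaks and Mei-Lin is there to hear.
(2) it's the physical sound of Petros moving in the space → diegetic.
(3) is diegetic: it's the actual ambient sound of the location.
(4) the voice is a memory playing only inside Petros's mind; Mei-Lin can't hear it → meta-diegetic.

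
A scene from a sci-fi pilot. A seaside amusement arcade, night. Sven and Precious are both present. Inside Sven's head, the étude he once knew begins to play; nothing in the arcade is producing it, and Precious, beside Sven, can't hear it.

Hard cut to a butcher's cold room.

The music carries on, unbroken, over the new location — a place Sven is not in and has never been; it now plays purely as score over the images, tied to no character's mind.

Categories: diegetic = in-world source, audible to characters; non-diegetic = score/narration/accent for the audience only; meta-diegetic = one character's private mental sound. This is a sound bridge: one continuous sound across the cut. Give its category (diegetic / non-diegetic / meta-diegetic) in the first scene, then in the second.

Scene one: the music exists only inside Sven's mind; Precious can't hear it → meta-diegetic.
Scene two: it's detached from Sven entirely and plays over unrelated images with no in-world source — conventional underscore → non-diegetic.

meta-diegetic, non-diegetic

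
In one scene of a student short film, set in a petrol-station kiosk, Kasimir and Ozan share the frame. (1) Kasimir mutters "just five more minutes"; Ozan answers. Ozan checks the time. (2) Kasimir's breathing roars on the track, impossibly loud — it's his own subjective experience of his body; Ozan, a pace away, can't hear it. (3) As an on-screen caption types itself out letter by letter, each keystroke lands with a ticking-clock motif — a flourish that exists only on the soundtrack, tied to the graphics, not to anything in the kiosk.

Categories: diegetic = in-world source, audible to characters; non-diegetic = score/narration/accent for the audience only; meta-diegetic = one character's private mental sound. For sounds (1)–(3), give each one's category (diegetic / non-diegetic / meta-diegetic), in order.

(1) Kasimir is a character speaking aloud in the scene → diegetic.
Sound (2): point-of-audition from inside Kasimir's body; not a sound in the room, so meta-diegetic.
(3) the caption isn't part of the story world, so neither is the sound tied to it → non-diegetic.

diegetic, meta-diegetic, non-diegetic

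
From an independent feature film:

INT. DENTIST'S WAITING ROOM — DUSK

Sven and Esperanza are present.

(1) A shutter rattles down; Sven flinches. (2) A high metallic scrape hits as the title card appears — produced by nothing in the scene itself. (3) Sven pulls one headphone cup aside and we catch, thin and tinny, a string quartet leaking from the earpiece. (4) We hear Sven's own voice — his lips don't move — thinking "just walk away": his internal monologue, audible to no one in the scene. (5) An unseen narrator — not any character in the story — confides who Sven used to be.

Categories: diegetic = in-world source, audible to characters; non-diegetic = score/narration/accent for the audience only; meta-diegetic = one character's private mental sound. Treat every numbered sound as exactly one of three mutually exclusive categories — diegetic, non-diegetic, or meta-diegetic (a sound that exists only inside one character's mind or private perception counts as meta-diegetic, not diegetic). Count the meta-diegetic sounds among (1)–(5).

(1) the sound comes from a shutter physically present in the location → diegetic.
(2) it's a sound-design accent with no in-world source; no one in the scene can hear it → non-diegetic.
(3) the earpiece is a real device on Sven's head — source music → diegetic.
Sound (4): Sven's thought-voice: a private mental sound no other character can hear, so meta-diegetic.
(5) is non-diegetic: the narrator exists outside the story world, addressing only the audience.
Meta-diegetic: (4) — that's 1.

1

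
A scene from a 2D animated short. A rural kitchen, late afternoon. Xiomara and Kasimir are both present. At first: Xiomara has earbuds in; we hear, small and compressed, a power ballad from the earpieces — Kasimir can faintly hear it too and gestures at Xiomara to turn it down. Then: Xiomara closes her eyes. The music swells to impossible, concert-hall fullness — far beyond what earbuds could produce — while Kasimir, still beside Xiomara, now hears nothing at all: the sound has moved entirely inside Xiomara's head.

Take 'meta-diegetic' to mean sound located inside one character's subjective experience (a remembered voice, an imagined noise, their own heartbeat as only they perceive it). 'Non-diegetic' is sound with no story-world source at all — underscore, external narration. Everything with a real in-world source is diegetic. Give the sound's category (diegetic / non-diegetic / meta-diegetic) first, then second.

First: the earbuds are a physical source both characters can hear → diegetic.
Second: the music now exists only as Xiomara's subjective experience; Kasimir can no longer hear it → meta-diegetic.

diegetic, meta-diegetic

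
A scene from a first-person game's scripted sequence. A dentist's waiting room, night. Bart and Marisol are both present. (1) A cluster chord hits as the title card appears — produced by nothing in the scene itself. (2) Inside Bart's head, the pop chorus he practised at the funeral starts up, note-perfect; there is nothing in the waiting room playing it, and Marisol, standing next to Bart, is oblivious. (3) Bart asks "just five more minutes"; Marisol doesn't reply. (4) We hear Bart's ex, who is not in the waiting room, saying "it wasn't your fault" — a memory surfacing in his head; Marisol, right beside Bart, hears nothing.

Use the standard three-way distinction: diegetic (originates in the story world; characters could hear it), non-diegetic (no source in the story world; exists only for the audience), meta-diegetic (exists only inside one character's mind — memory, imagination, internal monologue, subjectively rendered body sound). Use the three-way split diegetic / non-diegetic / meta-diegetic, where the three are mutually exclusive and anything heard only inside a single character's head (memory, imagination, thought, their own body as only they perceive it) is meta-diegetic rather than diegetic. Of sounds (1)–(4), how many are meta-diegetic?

2

(1) an editorial stinger — it belongs to the cut, not the story world → non-diegetic.
(2) the music is a memory playing inside Bart's mind alone; no real-world source, Marisol can't hear it → meta-diegetic.
(3) spoken by a character present in the story world → diegetic.
Sound (4): it's Bart's recollection rendered as sound; the other character can't hear it, so meta-diegetic.
Meta-diegetic: (2), (4) — that's 2.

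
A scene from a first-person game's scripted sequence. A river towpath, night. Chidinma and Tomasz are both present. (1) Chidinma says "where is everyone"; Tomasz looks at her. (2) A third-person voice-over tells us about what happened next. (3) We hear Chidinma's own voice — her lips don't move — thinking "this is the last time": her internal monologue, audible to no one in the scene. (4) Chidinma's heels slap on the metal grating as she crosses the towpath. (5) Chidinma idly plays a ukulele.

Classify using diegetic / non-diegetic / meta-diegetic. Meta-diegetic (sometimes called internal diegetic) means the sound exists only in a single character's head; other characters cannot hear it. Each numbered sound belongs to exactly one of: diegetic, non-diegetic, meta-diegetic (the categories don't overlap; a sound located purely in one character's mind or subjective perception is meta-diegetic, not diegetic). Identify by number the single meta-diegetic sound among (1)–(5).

3

(1) on-screen dialogue — Chidinma speaks and Tomasz is there to hear → diegetic.
(2) is non-diegetic: commentary laid over the scene from outside the fiction.
(3) is meta-diegetic: internal monologue — inside Chidinma's mind, not spoken into the scene.
(4) is diegetic: a character's body making contact with the set — an in-world sound.
(5) is diegetic: the instrument and the performer are both in the scene.
Only (3) is meta-diegetic.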